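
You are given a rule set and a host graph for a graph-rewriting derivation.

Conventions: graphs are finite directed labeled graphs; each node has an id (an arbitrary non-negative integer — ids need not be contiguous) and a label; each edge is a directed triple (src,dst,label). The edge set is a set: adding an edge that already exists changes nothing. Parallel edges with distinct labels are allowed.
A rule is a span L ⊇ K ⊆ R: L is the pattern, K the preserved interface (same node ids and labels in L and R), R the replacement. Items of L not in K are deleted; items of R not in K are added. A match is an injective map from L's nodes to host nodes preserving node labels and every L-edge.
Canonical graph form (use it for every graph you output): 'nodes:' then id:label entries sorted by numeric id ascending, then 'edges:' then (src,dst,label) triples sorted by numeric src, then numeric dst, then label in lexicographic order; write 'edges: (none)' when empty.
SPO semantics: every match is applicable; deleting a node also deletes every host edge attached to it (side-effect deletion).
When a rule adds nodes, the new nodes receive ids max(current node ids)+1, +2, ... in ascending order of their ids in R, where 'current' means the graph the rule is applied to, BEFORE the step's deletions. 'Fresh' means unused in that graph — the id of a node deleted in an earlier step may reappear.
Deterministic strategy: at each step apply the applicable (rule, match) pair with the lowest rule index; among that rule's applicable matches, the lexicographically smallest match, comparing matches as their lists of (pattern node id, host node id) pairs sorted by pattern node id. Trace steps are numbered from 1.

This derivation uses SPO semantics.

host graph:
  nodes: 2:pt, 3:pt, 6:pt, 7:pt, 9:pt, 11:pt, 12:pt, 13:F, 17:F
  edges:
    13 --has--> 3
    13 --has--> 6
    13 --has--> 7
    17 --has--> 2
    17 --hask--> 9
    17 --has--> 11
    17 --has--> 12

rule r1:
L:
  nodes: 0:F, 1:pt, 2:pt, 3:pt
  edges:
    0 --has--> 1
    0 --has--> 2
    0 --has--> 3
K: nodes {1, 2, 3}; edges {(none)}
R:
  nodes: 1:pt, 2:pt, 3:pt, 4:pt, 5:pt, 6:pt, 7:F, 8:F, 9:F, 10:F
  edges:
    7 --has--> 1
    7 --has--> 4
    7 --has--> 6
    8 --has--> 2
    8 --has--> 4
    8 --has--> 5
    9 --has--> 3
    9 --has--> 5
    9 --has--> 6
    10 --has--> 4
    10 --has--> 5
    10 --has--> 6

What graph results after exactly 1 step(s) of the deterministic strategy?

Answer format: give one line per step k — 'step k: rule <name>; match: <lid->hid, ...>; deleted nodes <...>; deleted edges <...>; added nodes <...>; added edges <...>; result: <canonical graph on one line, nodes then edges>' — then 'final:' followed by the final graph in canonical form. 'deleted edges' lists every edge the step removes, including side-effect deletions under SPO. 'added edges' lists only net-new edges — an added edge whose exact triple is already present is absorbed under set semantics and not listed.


step 1: rule r1; match: 0->13, 1->3, 2->6, 3->7; deleted nodes 13; deleted edges (13,3,has); (13,6,has); (13,7,has); added nodes 18, 19, 20, 21, 22, 23, 24; added edges (21,3,has); (21,18,has); (21,20,has); (22,6,has); (22,18,has); (22,19,has); (23,7,has); (23,19,has); (23,20,has); (24,18,has); (24,19,has); (24,20,has); result: nodes: 2:pt, 3:pt, 6:pt, 7:pt, 9:pt, 11:pt, 12:pt, 17:F, 18:pt, 19:pt, 20:pt, 21:F, 22:F, 23:F, 24:F edges: (17,2,has); (17,9,hask); (17,11,has); (17,12,has); (21,3,has); (21,18,has); (21,20,has); (22,6,has); (22,18,has); (22,19,has); (23,7,has); (23,19,has); (23,20,has); (24,18,has); (24,19,has); (24,20,has)
final:
nodes: 2:pt, 3:pt, 6:pt, 7:pt, 9:pt, 11:pt, 12:pt, 17:F, 18:pt, 19:pt, 20:pt, 21:F, 22:F, 23:F, 24:F
edges: (17,2,has); (17,9,hask); (17,11,has); (17,12,has); (21,3,has); (21,18,has); (21,20,has); (22,6,has); (22,18,has); (22,19,has); (23,7,has); (23,19,has); (23,20,has); (24,18,has); (24,19,has); (24,20,has)


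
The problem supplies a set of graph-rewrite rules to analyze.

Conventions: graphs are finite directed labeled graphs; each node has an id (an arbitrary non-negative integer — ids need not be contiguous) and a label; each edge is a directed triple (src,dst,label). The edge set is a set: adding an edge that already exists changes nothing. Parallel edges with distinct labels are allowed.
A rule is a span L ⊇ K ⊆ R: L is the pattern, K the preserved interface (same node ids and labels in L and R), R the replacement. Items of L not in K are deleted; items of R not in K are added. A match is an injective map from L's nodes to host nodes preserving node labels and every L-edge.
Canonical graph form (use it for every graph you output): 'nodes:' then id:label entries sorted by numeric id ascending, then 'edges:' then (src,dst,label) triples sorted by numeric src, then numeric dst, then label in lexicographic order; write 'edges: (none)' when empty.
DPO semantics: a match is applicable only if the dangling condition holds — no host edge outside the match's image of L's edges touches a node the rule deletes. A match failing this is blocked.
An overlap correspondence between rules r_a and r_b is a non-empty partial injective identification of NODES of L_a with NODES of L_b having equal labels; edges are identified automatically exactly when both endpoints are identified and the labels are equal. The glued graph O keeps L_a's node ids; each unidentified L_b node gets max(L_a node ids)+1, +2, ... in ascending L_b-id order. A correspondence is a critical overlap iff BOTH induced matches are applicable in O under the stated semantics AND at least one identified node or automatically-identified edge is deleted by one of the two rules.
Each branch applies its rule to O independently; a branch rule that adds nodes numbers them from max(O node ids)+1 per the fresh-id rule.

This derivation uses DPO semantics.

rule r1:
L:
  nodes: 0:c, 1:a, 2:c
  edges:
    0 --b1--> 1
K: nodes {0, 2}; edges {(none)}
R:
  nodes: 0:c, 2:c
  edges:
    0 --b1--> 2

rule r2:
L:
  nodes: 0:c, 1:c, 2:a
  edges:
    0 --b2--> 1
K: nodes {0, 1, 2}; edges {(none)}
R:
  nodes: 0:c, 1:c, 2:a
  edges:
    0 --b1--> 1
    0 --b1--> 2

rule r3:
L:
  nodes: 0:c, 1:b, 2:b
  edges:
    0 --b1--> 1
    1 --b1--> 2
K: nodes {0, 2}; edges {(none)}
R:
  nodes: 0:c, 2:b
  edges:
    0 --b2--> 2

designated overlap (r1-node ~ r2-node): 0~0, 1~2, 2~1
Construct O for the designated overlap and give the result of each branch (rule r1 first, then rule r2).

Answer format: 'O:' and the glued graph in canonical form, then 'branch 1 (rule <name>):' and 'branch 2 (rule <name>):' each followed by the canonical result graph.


O:
nodes: 0:c, 1:a, 2:c
edges: (0,1,b1); (0,2,b2)
branch 1 (rule r1):
nodes: 0:c, 2:c
edges: (0,2,b1); (0,2,b2)
branch 2 (rule r2):
nodes: 0:c, 1:a, 2:c
edges: (0,1,b1); (0,2,b1)


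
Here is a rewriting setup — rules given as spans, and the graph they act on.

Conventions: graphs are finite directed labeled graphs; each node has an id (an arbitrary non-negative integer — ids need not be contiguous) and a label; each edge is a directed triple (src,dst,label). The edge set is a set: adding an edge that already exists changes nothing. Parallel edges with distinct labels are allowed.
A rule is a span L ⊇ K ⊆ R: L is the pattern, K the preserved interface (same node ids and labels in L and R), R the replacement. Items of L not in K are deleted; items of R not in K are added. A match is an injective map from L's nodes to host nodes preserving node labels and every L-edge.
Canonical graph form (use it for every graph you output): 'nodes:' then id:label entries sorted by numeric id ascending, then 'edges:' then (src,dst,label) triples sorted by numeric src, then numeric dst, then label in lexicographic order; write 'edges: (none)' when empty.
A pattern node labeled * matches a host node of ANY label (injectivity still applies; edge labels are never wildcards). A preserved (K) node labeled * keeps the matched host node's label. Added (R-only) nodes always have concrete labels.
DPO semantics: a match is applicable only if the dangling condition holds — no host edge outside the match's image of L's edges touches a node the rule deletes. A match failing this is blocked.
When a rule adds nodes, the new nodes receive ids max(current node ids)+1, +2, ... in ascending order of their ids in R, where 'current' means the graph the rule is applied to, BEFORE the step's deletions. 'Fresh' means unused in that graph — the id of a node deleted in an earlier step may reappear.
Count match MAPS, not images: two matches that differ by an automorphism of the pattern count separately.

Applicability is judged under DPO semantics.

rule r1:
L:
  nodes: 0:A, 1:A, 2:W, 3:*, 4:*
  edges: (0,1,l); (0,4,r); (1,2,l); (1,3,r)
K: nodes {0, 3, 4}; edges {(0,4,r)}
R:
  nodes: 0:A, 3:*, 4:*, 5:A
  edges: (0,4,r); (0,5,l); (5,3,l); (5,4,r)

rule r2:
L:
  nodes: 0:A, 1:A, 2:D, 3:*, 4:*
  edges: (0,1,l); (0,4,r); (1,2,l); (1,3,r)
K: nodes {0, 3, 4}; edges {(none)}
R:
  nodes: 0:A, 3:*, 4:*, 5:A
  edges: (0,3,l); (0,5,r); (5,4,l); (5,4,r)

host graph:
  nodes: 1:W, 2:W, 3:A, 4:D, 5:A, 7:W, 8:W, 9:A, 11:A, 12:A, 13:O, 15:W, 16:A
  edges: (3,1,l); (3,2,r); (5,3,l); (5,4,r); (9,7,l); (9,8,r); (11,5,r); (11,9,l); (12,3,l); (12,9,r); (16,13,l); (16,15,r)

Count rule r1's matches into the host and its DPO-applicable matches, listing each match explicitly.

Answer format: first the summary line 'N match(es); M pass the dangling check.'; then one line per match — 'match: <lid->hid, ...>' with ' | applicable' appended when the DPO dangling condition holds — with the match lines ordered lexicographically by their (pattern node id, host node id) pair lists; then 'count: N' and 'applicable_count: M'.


3 match(es); 0 pass the dangling check.
match: 0->5, 1->3, 2->1, 3->2, 4->4
match: 0->11, 1->9, 2->7, 3->8, 4->5
match: 0->12, 1->3, 2->1, 3->2, 4->9
count: 3
applicable_count: 0


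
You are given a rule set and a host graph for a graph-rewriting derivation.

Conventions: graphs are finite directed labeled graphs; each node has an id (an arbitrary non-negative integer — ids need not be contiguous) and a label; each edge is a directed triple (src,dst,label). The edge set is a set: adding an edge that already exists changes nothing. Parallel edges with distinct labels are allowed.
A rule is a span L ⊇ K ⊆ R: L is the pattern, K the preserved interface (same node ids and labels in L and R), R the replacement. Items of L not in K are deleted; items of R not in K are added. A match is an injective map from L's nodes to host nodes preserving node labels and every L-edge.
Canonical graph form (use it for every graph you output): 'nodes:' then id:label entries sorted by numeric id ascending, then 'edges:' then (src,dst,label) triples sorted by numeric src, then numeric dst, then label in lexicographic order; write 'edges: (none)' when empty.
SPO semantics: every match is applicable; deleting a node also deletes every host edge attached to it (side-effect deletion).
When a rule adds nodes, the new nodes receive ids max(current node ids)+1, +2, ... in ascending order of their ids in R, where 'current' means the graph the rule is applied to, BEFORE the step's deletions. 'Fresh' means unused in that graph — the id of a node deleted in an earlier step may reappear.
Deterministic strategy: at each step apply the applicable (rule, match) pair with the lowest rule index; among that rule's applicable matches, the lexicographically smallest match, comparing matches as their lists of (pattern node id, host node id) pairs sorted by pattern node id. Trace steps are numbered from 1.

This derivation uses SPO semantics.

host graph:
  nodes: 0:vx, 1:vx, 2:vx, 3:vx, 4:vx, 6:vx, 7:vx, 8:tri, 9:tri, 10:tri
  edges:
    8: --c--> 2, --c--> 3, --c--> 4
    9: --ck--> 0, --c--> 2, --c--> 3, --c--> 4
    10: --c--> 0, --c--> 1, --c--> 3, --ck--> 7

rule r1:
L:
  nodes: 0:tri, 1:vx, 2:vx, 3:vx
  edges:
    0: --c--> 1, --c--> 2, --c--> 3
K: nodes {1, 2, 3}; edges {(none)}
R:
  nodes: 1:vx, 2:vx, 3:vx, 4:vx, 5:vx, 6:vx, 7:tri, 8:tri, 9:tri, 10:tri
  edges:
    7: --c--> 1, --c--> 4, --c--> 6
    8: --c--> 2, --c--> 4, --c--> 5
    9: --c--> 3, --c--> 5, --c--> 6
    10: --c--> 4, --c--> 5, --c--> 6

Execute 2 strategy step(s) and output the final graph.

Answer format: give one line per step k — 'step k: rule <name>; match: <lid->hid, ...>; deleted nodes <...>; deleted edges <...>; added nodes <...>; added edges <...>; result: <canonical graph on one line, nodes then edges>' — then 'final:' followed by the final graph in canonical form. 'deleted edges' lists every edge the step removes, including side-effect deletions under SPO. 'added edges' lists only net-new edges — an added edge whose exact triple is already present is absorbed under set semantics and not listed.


step 1: rule r1; match: 0->8, 1->2, 2->3, 3->4; deleted nodes 8; deleted edges (8,2,c); (8,3,c); (8,4,c); added nodes 11, 12, 13, 14, 15, 16, 17; added edges (14,2,c); (14,11,c); (14,13,c); (15,3,c); (15,11,c); (15,12,c); (16,4,c); (16,12,c); (16,13,c); (17,11,c); (17,12,c); (17,13,c); result: nodes: 0:vx, 1:vx, 2:vx, 3:vx, 4:vx, 6:vx, 7:vx, 9:tri, 10:tri, 11:vx, 12:vx, 13:vx, 14:tri, 15:tri, 16:tri, 17:tri edges: (9,0,ck); (9,2,c); (9,3,c); (9,4,c); (10,0,c); (10,1,c); (10,3,c); (10,7,ck); (14,2,c); (14,11,c); (14,13,c); (15,3,c); (15,11,c); (15,12,c); (16,4,c); (16,12,c); (16,13,c); (17,11,c); (17,12,c); (17,13,c)
step 2: rule r1; match: 0->9, 1->2, 2->3, 3->4; deleted nodes 9; deleted edges (9,0,ck); (9,2,c); (9,3,c); (9,4,c); added nodes 18, 19, 20, 21, 22, 23, 24; added edges (21,2,c); (21,18,c); (21,20,c); (22,3,c); (22,18,c); (22,19,c); (23,4,c); (23,19,c); (23,20,c); (24,18,c); (24,19,c); (24,20,c); result: nodes: 0:vx, 1:vx, 2:vx, 3:vx, 4:vx, 6:vx, 7:vx, 10:tri, 11:vx, 12:vx, 13:vx, 14:tri, 15:tri, 16:tri, 17:tri, 18:vx, 19:vx, 20:vx, 21:tri, 22:tri, 23:tri, 24:tri edges: (10,0,c); (10,1,c); (10,3,c); (10,7,ck); (14,2,c); (14,11,c); (14,13,c); (15,3,c); (15,11,c); (15,12,c); (16,4,c); (16,12,c); (16,13,c); (17,11,c); (17,12,c); (17,13,c); (21,2,c); (21,18,c); (21,20,c); (22,3,c); (22,18,c); (22,19,c); (23,4,c); (23,19,c); (23,20,c); (24,18,c); (24,19,c); (24,20,c)
final:
nodes: 0:vx, 1:vx, 2:vx, 3:vx, 4:vx, 6:vx, 7:vx, 10:tri, 11:vx, 12:vx, 13:vx, 14:tri, 15:tri, 16:tri, 17:tri, 18:vx, 19:vx, 20:vx, 21:tri, 22:tri, 23:tri, 24:tri
edges: (10,0,c); (10,1,c); (10,3,c); (10,7,ck); (14,2,c); (14,11,c); (14,13,c); (15,3,c); (15,11,c); (15,12,c); (16,4,c); (16,12,c); (16,13,c); (17,11,c); (17,12,c); (17,13,c); (21,2,c); (21,18,c); (21,20,c); (22,3,c); (22,18,c); (22,19,c); (23,4,c); (23,19,c); (23,20,c); (24,18,c); (24,19,c); (24,20,c)


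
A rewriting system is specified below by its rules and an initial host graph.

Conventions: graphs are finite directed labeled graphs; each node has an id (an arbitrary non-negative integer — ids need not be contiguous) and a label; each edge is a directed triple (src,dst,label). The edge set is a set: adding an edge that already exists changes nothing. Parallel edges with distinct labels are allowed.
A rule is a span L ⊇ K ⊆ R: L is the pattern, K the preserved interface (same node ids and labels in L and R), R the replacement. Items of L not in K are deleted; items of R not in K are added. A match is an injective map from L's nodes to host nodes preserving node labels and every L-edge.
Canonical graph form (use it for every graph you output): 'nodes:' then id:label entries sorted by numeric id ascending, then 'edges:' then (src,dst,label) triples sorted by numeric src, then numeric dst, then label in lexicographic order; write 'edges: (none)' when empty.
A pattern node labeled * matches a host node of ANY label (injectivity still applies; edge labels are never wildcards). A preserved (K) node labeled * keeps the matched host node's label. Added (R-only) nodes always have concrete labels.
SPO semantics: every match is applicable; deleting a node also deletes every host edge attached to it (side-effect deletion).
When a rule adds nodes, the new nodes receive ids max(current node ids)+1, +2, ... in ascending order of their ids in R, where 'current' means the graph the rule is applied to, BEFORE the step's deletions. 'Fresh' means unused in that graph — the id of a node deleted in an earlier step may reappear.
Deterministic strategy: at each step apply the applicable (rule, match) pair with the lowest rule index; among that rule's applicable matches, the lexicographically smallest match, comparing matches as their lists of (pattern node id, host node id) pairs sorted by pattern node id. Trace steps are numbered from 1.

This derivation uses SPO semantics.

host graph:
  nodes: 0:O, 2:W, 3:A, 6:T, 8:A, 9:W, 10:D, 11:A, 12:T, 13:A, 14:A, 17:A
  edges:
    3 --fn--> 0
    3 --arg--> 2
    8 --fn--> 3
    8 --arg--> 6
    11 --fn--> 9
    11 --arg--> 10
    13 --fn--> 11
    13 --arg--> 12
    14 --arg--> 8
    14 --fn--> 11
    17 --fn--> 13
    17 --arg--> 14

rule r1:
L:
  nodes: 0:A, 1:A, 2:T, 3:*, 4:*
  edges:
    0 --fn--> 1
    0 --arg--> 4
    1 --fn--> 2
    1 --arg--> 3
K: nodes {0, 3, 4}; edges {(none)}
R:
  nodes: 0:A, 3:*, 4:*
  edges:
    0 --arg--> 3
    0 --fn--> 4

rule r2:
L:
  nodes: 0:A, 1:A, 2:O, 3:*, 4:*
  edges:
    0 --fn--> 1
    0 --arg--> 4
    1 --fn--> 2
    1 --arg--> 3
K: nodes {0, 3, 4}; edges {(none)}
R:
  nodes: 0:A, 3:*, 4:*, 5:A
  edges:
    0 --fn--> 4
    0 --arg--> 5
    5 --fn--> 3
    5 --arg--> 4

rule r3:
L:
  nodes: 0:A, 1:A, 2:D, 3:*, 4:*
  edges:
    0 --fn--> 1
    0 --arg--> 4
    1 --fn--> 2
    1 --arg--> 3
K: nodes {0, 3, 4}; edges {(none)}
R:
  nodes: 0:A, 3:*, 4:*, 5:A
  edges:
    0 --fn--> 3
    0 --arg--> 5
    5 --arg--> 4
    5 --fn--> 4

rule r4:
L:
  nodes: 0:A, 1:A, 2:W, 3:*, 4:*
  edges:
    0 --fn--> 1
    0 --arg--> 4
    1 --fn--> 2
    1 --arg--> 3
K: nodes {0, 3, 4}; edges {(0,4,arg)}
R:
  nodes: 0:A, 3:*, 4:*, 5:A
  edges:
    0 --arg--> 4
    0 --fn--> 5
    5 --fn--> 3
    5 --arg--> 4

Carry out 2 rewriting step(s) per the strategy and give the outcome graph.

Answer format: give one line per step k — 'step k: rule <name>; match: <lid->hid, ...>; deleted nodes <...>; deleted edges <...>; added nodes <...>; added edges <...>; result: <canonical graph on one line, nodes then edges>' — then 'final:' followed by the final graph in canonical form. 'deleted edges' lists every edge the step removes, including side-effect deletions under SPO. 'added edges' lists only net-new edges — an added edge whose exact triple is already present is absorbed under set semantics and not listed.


step 1: rule r2; match: 0->8, 1->3, 2->0, 3->2, 4->6; deleted nodes 0, 3; deleted edges (3,0,fn); (3,2,arg); (8,3,fn); (8,6,arg); added nodes 18; added edges (8,6,fn); (8,18,arg); (18,2,fn); (18,6,arg); result: nodes: 2:W, 6:T, 8:A, 9:W, 10:D, 11:A, 12:T, 13:A, 14:A, 17:A, 18:A edges: (8,6,fn); (8,18,arg); (11,9,fn); (11,10,arg); (13,11,fn); (13,12,arg); (14,8,arg); (14,11,fn); (17,13,fn); (17,14,arg); (18,2,fn); (18,6,arg)
step 2: rule r4; match: 0->13, 1->11, 2->9, 3->10, 4->12; deleted nodes 9, 11; deleted edges (11,9,fn); (11,10,arg); (13,11,fn); (14,11,fn); added nodes 19; added edges (13,19,fn); (19,10,fn); (19,12,arg); result: nodes: 2:W, 6:T, 8:A, 10:D, 12:T, 13:A, 14:A, 17:A, 18:A, 19:A edges: (8,6,fn); (8,18,arg); (13,12,arg); (13,19,fn); (14,8,arg); (17,13,fn); (17,14,arg); (18,2,fn); (18,6,arg); (19,10,fn); (19,12,arg)
final:
nodes: 2:W, 6:T, 8:A, 10:D, 12:T, 13:A, 14:A, 17:A, 18:A, 19:A
edges: (8,6,fn); (8,18,arg); (13,12,arg); (13,19,fn); (14,8,arg); (17,13,fn); (17,14,arg); (18,2,fn); (18,6,arg); (19,10,fn); (19,12,arg)


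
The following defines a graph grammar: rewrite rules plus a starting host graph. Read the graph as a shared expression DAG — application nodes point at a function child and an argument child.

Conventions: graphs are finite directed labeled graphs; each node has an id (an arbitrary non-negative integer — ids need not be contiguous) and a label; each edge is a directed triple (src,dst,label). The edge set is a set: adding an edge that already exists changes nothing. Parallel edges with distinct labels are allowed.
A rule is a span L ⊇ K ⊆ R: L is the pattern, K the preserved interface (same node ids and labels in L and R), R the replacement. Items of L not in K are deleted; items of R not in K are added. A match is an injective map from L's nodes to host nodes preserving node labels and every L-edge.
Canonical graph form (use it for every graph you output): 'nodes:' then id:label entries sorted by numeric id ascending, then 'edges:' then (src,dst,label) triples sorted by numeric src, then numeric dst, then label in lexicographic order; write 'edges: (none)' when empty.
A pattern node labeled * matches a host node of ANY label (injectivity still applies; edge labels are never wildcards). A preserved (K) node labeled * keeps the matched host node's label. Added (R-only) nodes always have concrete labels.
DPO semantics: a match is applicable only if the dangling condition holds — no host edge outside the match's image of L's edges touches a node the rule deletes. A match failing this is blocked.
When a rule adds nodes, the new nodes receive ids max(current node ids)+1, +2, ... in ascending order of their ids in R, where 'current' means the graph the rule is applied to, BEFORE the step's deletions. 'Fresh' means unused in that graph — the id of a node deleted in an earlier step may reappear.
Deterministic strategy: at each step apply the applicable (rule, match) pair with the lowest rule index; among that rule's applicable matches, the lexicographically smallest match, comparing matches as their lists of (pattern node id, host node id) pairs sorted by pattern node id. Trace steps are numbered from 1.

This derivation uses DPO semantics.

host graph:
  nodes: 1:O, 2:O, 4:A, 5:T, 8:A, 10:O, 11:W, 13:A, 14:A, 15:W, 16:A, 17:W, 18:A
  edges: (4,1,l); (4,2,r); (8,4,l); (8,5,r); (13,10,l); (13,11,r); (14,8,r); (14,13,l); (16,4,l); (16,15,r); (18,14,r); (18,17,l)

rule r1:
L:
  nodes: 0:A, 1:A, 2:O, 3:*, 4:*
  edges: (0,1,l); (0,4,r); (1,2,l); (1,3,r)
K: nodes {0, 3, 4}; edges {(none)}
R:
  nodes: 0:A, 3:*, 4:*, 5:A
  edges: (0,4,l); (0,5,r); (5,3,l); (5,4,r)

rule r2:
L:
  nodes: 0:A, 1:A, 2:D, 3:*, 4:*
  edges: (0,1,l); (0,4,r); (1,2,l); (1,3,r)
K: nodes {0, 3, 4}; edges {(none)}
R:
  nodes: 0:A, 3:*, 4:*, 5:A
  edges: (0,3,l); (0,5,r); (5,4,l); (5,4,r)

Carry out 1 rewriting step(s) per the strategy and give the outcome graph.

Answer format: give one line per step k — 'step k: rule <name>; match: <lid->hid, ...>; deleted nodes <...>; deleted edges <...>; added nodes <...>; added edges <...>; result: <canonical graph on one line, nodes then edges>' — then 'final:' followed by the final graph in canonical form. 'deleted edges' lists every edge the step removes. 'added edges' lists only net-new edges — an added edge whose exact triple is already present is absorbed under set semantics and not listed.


step 1: rule r1; match: 0->14, 1->13, 2->10, 3->11, 4->8; deleted nodes 10, 13; deleted edges (13,10,l); (13,11,r); (14,8,r); (14,13,l); added nodes 19; added edges (14,8,l); (14,19,r); (19,8,r); (19,11,l); result: nodes: 1:O, 2:O, 4:A, 5:T, 8:A, 11:W, 14:A, 15:W, 16:A, 17:W, 18:A, 19:A edges: (4,1,l); (4,2,r); (8,4,l); (8,5,r); (14,8,l); (14,19,r); (16,4,l); (16,15,r); (18,14,r); (18,17,l); (19,8,r); (19,11,l)
final:
nodes: 1:O, 2:O, 4:A, 5:T, 8:A, 11:W, 14:A, 15:W, 16:A, 17:W, 18:A, 19:A
edges: (4,1,l); (4,2,r); (8,4,l); (8,5,r); (14,8,l); (14,19,r); (16,4,l); (16,15,r); (18,14,r); (18,17,l); (19,8,r); (19,11,l)


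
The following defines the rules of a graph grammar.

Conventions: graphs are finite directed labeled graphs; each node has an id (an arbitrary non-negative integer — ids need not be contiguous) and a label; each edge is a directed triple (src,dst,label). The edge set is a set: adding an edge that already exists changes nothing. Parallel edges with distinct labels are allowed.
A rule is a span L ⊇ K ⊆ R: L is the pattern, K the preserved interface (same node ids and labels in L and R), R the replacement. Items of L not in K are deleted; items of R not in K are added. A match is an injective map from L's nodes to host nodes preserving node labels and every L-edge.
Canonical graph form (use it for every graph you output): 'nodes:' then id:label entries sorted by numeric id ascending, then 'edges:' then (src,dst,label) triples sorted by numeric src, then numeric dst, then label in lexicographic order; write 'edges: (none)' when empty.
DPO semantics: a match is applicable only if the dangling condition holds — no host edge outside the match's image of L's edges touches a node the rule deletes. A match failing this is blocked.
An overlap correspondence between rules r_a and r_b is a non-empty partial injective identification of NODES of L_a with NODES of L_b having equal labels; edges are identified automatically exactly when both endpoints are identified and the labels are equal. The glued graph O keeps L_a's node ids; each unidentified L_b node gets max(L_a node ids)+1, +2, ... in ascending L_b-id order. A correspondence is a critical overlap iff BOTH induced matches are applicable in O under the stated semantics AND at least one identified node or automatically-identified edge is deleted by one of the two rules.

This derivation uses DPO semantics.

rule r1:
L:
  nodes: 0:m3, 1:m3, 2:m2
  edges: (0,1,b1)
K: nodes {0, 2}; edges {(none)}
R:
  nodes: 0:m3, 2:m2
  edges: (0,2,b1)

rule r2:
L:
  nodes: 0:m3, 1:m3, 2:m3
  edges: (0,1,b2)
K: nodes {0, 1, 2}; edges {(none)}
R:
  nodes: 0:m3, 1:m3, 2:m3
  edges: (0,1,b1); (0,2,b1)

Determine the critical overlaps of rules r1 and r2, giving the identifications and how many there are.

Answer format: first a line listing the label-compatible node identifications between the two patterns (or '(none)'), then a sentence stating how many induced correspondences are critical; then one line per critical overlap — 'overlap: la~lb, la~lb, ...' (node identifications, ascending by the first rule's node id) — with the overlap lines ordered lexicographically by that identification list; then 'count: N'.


label-compatible node identifications between L(r1) and L(r2): 0~0, 0~1, 0~2, 1~0, 1~1, 1~2
3 of the induced correspondences are critical overlaps of r1 and r2.
overlap: 0~0, 1~2
overlap: 0~1, 1~2
overlap: 1~2
count: 3


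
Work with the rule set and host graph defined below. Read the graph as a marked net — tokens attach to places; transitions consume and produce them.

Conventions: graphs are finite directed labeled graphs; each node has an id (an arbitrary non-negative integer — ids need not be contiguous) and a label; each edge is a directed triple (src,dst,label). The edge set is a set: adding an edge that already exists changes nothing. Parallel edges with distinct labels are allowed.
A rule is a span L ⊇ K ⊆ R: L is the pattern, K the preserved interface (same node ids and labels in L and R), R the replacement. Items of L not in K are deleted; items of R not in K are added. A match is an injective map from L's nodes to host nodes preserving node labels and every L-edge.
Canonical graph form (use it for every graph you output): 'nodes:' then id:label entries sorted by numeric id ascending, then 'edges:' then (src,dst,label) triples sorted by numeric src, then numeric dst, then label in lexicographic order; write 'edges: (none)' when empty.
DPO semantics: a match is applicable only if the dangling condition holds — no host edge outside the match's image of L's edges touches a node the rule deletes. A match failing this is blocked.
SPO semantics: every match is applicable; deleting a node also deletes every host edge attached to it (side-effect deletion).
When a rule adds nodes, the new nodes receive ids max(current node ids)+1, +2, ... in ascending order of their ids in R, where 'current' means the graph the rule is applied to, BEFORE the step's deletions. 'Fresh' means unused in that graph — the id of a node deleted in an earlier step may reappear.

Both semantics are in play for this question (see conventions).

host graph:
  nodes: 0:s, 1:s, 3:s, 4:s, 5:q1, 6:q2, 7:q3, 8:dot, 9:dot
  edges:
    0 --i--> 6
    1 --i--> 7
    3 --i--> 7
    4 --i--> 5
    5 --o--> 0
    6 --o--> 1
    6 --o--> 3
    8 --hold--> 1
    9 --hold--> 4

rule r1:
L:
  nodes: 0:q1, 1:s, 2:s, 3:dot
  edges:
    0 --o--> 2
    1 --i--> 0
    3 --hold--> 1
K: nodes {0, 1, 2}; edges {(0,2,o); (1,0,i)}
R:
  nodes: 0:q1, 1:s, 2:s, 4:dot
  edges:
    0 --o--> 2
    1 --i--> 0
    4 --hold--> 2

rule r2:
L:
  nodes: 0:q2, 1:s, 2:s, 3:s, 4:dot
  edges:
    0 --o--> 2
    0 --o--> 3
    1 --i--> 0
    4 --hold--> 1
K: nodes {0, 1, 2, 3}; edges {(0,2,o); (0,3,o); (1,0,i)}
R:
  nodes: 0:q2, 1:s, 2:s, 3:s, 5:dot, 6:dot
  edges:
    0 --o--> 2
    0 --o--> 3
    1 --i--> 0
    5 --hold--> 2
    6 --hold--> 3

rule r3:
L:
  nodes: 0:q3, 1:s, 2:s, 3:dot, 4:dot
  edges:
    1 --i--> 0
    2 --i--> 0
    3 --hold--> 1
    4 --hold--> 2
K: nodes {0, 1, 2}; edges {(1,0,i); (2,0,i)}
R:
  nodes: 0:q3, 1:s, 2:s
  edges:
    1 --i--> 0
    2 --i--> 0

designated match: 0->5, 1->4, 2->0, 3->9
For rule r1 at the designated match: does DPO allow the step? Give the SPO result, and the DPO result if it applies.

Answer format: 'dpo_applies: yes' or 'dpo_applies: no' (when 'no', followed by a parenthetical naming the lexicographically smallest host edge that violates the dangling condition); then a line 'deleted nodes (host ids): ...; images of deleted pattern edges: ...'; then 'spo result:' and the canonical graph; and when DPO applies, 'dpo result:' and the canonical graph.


dpo_applies: yes
deleted nodes (host ids): 9; images of deleted pattern edges: (9,4,hold)
spo result:
nodes: 0:s, 1:s, 3:s, 4:s, 5:q1, 6:q2, 7:q3, 8:dot, 10:dot
edges: (0,6,i); (1,7,i); (3,7,i); (4,5,i); (5,0,o); (6,1,o); (6,3,o); (8,1,hold); (10,0,hold)
dpo result:
nodes: 0:s, 1:s, 3:s, 4:s, 5:q1, 6:q2, 7:q3, 8:dot, 10:dot
edges: (0,6,i); (1,7,i); (3,7,i); (4,5,i); (5,0,o); (6,1,o); (6,3,o); (8,1,hold); (10,0,hold)


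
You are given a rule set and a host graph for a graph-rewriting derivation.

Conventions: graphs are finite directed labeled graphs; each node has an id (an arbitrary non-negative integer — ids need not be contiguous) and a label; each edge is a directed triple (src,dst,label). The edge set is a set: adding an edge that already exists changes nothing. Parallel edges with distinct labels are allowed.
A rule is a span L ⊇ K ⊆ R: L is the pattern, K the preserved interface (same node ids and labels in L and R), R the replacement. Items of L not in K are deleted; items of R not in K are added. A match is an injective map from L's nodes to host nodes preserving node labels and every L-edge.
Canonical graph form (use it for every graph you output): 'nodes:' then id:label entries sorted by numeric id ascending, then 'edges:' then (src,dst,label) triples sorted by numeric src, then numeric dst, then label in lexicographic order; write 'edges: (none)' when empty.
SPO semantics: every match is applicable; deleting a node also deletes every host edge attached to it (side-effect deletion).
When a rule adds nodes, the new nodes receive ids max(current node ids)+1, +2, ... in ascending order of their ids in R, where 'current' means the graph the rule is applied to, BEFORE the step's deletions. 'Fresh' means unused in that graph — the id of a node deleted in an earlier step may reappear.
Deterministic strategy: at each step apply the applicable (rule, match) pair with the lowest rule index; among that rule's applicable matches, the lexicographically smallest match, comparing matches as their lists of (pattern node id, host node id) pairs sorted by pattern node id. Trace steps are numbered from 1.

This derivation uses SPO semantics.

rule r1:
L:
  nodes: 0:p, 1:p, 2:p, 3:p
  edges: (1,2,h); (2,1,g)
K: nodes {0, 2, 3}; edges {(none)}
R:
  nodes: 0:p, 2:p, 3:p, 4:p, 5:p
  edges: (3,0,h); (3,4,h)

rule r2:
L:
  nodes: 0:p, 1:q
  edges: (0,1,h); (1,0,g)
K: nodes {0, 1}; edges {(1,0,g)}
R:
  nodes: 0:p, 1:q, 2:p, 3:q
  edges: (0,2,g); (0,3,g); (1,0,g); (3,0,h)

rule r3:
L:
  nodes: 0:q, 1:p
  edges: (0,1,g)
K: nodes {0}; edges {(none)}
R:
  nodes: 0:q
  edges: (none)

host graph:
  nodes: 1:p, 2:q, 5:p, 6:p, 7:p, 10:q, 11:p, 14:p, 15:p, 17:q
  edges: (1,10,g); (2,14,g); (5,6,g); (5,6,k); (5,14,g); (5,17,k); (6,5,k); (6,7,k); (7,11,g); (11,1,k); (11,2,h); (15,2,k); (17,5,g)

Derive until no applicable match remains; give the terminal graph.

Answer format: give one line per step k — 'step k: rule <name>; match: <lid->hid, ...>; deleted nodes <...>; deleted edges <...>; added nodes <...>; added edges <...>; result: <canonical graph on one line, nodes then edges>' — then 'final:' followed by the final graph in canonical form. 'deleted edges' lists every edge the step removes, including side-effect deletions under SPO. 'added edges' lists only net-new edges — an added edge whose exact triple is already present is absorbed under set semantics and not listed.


step 1: rule r3; match: 0->2, 1->14; deleted nodes 14; deleted edges (2,14,g); (5,14,g); added nodes (none); added edges (none); result: nodes: 1:p, 2:q, 5:p, 6:p, 7:p, 10:q, 11:p, 15:p, 17:q edges: (1,10,g); (5,6,g); (5,6,k); (5,17,k); (6,5,k); (6,7,k); (7,11,g); (11,1,k); (11,2,h); (15,2,k); (17,5,g)
step 2: rule r3; match: 0->17, 1->5; deleted nodes 5; deleted edges (5,6,g); (5,6,k); (5,17,k); (6,5,k); (17,5,g); added nodes (none); added edges (none); result: nodes: 1:p, 2:q, 6:p, 7:p, 10:q, 11:p, 15:p, 17:q edges: (1,10,g); (6,7,k); (7,11,g); (11,1,k); (11,2,h); (15,2,k)
final:
nodes: 1:p, 2:q, 6:p, 7:p, 10:q, 11:p, 15:p, 17:q
edges: (1,10,g); (6,7,k); (7,11,g); (11,1,k); (11,2,h); (15,2,k)


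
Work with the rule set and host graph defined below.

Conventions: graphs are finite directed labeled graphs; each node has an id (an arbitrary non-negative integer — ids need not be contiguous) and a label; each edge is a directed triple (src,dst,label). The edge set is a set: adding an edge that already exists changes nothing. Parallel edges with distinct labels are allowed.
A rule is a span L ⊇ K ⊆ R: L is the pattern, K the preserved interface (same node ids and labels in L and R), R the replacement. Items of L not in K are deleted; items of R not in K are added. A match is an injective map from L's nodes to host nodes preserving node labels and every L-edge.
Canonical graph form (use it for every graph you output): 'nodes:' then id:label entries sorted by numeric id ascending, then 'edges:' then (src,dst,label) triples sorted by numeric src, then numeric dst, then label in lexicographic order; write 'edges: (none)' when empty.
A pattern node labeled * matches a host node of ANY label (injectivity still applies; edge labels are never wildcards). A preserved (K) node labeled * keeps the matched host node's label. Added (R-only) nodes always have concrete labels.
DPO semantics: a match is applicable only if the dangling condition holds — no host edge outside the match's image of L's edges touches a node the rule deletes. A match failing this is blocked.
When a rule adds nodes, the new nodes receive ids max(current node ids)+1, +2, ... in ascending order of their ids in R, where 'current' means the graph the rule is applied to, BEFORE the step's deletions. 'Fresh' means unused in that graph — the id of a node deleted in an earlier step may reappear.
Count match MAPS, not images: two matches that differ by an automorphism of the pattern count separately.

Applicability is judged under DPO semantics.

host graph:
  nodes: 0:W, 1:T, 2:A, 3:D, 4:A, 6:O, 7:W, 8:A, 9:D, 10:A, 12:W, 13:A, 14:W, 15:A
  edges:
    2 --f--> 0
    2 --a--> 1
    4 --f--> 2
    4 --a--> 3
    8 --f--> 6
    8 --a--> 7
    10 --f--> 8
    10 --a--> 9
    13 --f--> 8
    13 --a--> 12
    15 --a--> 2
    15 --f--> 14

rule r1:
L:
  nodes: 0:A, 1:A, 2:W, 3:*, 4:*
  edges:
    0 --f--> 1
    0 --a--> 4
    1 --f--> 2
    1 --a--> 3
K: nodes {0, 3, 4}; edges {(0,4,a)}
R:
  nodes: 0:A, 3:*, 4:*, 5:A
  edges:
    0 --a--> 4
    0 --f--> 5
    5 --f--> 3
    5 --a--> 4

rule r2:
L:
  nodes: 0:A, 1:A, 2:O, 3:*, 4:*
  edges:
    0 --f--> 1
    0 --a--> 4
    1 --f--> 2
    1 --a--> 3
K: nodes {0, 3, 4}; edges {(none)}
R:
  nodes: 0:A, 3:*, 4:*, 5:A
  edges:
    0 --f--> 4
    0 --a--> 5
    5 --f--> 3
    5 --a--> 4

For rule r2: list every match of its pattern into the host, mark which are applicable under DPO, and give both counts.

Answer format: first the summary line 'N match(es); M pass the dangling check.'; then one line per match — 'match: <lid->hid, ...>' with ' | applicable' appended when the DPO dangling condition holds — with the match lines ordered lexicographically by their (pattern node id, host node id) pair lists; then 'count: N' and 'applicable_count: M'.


2 match(es); 0 pass the dangling check.
match: 0->10, 1->8, 2->6, 3->7, 4->9
match: 0->13, 1->8, 2->6, 3->7, 4->12
count: 2
applicable_count: 0


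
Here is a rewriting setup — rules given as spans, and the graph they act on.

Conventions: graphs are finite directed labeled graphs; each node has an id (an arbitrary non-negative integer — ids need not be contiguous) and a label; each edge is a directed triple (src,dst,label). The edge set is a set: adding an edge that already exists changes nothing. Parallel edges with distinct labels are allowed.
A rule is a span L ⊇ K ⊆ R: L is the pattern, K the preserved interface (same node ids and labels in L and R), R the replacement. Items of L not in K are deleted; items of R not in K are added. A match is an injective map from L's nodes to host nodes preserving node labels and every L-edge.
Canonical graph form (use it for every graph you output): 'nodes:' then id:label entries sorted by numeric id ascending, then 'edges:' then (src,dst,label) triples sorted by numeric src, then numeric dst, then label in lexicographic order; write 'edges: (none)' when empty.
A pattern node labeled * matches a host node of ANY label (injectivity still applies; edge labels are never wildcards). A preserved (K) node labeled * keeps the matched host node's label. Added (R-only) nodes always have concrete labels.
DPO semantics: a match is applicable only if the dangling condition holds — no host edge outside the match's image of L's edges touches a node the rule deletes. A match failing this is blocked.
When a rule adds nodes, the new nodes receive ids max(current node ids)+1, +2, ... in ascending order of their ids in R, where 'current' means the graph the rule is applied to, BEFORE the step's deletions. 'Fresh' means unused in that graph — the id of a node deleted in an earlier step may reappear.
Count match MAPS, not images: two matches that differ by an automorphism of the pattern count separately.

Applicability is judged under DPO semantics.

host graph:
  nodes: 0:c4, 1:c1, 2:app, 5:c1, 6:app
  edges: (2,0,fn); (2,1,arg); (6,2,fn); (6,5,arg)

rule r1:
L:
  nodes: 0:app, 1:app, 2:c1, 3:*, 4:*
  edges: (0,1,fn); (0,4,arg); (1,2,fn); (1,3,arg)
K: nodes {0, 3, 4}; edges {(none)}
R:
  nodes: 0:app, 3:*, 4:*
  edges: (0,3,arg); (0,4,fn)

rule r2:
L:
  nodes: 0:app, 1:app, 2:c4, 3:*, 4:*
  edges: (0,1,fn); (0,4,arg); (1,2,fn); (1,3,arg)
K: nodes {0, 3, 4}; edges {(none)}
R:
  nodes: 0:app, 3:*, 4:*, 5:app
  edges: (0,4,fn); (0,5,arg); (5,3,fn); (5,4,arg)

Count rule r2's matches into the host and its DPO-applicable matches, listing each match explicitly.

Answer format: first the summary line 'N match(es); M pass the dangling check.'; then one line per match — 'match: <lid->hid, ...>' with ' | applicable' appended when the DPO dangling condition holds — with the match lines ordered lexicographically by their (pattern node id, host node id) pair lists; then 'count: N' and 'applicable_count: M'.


1 match(es); 1 pass the dangling check.
match: 0->6, 1->2, 2->0, 3->1, 4->5 | applicable
count: 1
applicable_count: 1


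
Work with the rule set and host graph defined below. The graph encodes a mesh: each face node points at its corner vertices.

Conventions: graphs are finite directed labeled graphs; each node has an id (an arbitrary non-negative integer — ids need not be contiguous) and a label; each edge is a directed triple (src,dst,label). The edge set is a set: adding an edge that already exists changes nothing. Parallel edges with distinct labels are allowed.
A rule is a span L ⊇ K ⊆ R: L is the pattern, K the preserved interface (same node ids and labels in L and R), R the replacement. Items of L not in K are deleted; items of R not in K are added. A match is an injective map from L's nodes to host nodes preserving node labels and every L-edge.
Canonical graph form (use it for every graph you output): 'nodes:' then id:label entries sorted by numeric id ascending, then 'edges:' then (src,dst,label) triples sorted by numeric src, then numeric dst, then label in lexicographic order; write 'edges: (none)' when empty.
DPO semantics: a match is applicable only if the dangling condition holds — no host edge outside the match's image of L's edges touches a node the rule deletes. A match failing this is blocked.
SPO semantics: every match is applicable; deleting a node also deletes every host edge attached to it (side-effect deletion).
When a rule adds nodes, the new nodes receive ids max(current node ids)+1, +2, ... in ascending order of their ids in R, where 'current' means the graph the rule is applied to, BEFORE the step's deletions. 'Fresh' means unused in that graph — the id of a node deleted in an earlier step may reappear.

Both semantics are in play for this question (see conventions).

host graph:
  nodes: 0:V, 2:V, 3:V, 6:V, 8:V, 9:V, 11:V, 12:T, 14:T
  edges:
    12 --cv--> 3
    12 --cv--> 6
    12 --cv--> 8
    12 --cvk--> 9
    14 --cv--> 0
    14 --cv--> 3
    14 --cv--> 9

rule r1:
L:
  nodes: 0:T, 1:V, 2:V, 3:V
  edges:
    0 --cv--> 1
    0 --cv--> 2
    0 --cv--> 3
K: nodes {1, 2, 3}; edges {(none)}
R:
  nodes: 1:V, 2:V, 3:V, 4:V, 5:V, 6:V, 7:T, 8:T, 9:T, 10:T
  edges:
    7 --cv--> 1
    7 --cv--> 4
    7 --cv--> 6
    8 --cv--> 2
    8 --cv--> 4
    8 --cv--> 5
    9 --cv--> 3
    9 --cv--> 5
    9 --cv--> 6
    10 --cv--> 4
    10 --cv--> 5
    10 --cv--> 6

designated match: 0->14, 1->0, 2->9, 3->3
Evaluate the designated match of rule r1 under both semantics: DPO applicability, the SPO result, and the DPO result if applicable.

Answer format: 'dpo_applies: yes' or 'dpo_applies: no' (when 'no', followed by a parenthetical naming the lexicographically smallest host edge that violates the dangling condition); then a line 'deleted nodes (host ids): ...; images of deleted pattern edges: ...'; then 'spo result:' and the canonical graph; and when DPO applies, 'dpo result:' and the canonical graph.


dpo_applies: yes
deleted nodes (host ids): 14; images of deleted pattern edges: (14,0,cv); (14,3,cv); (14,9,cv)
spo result:
nodes: 0:V, 2:V, 3:V, 6:V, 8:V, 9:V, 11:V, 12:T, 15:V, 16:V, 17:V, 18:T, 19:T, 20:T, 21:T
edges: (12,3,cv); (12,6,cv); (12,8,cv); (12,9,cvk); (18,0,cv); (18,15,cv); (18,17,cv); (19,9,cv); (19,15,cv); (19,16,cv); (20,3,cv); (20,16,cv); (20,17,cv); (21,15,cv); (21,16,cv); (21,17,cv)
dpo result:
nodes: 0:V, 2:V, 3:V, 6:V, 8:V, 9:V, 11:V, 12:T, 15:V, 16:V, 17:V, 18:T, 19:T, 20:T, 21:T
edges: (12,3,cv); (12,6,cv); (12,8,cv); (12,9,cvk); (18,0,cv); (18,15,cv); (18,17,cv); (19,9,cv); (19,15,cv); (19,16,cv); (20,3,cv); (20,16,cv); (20,17,cv); (21,15,cv); (21,16,cv); (21,17,cv)
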